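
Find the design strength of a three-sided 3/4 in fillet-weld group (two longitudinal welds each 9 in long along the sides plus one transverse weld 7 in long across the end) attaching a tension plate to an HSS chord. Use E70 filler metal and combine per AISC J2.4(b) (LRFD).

E70XX → F_EXX = 70 ksi.
t_e = 0.707 × 0.75 = 0.5302 in.
R_nwl = 0.6 × 70 × 0.5302 × 18 = 400.9 kip (longitudinal, 2 welds).
R_nwt = 0.6 × 70 × 0.5302 × 7 = 155.9 kip (transverse, base value).
(i) R_nwl + R_nwt = 556.8 kip; (ii) 0.85 R_nwl + 1.5 R_nwt = 574.6 kip.
R_n = max = 574.6 kip [governs: (ii)]; φR_n = 430.9 kip.

φR_n ≈ 431 kip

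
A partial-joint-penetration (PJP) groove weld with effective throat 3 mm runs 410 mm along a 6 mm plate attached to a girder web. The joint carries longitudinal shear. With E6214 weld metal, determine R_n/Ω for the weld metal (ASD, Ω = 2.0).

E62XX → F_EXX = 620 MPa.
Effective throat (given) t_e = 3 mm.
A_we = 3 × 410 = 1230 mm².
F_nw = 0.6 F_EXX = 372 MPa.
R_n/Ω = (372 × 1230) / 2.0 × 10⁻³ = 228.8 kN.

R_n/Ω ≈ 229 kN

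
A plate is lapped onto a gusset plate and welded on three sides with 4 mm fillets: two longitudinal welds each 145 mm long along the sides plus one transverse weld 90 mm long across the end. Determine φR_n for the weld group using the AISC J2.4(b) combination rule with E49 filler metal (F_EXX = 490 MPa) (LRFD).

φR_n ≈ 238 kN

t_e = 0.707 × 4 = 2.828 mm.
R_nwl = 0.6 × 490 × 2.828 × 290 × 10⁻³ = 241.1 kN (longitudinal, 2 welds).
R_nwt = 0.6 × 490 × 2.828 × 90 × 10⁻³ = 74.83 kN (transverse, base value).
(i) R_nwl + R_nwt = 315.9 kN; (ii) 0.85 R_nwl + 1.5 R_nwt = 317.2 kN.
R_n = max = 317.2 kN [governs: (ii)]; φR_n = 237.9 kN.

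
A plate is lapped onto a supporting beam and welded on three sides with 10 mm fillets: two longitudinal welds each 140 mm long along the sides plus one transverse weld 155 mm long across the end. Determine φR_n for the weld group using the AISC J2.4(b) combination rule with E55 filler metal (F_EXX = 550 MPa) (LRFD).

t_e = 0.707 × 10 = 7.07 mm.
R_nwl = 0.6 × 550 × 7.07 × 280 × 10⁻³ = 653.3 kN (longitudinal, 2 welds).
R_nwt = 0.6 × 550 × 7.07 × 155 × 10⁻³ = 361.6 kN (transverse, base value).
(i) R_nwl + R_nwt = 1015 kN; (ii) 0.85 R_nwl + 1.5 R_nwt = 1098 kN.
R_n = max = 1098 kN [governs: (ii)]; φR_n = 823.3 kN.

φR_n ≈ 823 kN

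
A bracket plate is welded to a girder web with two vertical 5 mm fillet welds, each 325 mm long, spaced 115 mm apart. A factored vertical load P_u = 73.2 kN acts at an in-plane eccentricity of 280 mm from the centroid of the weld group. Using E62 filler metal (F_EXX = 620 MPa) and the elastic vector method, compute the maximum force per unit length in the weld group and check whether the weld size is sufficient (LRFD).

Total weld length L_w = 650 mm. Treat welds as unit-width lines.
Polar moment about centroid: J = 2[d³/12 + d(b/2)²] = 2[325³/12 + 325×57.5²] = 7870000 mm³.
Direct shear f_v = P/L_w = 73.2×10³ / 650 = 112.6 N/mm (vertical).
Torsion M = P·e = 73.2×10³ × 280 = 20496000 N·mm.
Critical point at (x, y) = (57.5, 162.5) from centroid. f_tx = M·y/J = 423.2 N/mm; f_ty = M·x/J = 149.7 N/mm.
Resultant f_max = √[f_tx² + (f_v + f_ty)²] = √[423.2² + (112.6 + 149.7)²] = 497.9 N/mm.
Capacity per unit length: φr_n = 0.75 × 0.6 × 620 × (0.707 × 5) = 986.3 N/mm.
497.9 ≤ 986.3 → adequate.

f_max ≈ 498 N/mm; adequate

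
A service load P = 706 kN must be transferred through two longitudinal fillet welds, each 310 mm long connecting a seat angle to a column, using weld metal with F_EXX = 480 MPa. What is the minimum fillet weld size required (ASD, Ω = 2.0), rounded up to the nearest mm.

Total weld length L = 620 mm.
Required throat t_e = P × Ω / (0.6 F_EXX × L) = 706 × 2.0 / (0.6 × 480 × 620 × 10⁻³) = 7.908 mm.
Required leg w = t_e / 0.707 = 11.18 mm → use 12 mm.

w = 12 mm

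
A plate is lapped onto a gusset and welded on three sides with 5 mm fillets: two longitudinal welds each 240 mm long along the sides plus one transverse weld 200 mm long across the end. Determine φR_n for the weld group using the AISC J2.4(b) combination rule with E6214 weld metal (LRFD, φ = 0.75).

φR_n ≈ 698 kN

E62XX → F_EXX = 620 MPa.
t_e = 0.707 × 5 = 3.535 mm.
R_nwl = 0.6 × 620 × 3.535 × 480 × 10⁻³ = 631.2 kN (longitudinal, 2 welds).
R_nwt = 0.6 × 620 × 3.535 × 200 × 10⁻³ = 263 kN (transverse, base value).
(i) R_nwl + R_nwt = 894.2 kN; (ii) 0.85 R_nwl + 1.5 R_nwt = 931 kN.
R_n = max = 931 kN [governs: (ii)]; φR_n = 698.3 kN.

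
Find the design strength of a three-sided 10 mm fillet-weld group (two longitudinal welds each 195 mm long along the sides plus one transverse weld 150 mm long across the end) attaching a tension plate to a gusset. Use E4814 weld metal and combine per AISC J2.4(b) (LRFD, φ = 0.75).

E48XX → F_EXX = 480 MPa.
t_e = 0.707 × 10 = 7.07 mm.
R_nwl = 0.6 × 480 × 7.07 × 390 × 10⁻³ = 794.1 kN (longitudinal, 2 welds).
R_nwt = 0.6 × 480 × 7.07 × 150 × 10⁻³ = 305.4 kN (transverse, base value).
(i) R_nwl + R_nwt = 1100 kN; (ii) 0.85 R_nwl + 1.5 R_nwt = 1133 kN.
R_n = max = 1133 kN [governs: (ii)]; φR_n = 849.8 kN.

φR_n ≈ 850 kN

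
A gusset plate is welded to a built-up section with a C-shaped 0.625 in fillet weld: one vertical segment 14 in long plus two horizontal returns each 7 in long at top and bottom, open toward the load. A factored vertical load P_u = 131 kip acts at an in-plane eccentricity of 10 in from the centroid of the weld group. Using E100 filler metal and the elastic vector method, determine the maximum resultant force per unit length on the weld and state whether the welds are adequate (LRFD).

f_max ≈ 14.1 kip/in; adequate

E100XX → F_EXX = 100 ksi.
Total weld length L_w = 28 in. Treat welds as unit-width lines.
Centroid: x̄ = 2×7×3.5 / 28 = 1.75 in from the vertical weld.
Polar moment about centroid: J = I_x + I_y = [14³/12 + 2×7×7²] + [14×1.75² + 2(7³/12 + 7×1.75²)] = 1058 in³.
Direct shear f_v = P/L_w = 131 / 28 = 4.679 kip/in (vertical).
Torsion M = P·e = 131 × 10 = 1310 kip·in.
Critical point at (x, y) = (5.25, 7) from centroid. f_tx = M·y/J = 8.671 kip/in; f_ty = M·x/J = 6.503 kip/in.
Resultant f_max = √[f_tx² + (f_v + f_ty)²] = √[8.671² + (4.679 + 6.503)²] = 14.15 kip/in.
Capacity per unit length: φr_n = 0.75 × 0.6 × 100 × (0.707 × 0.625) = 19.88 kip/in.
14.15 ≤ 19.88 → adequate.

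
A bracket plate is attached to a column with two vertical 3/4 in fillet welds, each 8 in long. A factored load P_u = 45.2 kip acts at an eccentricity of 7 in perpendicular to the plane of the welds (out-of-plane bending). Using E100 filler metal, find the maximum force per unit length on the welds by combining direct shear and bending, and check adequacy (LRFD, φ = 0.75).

f_max ≈ 15.1 kip/in; adequate

E100XX → F_EXX = 100 ksi.
L_w = 2 × 8 = 16 in; section modulus (unit throat) S = 2 × L²/6 = 21.33 in².
Direct shear f_v = P/L_w = 45.2/16 = 2.825 kip/in.
Moment M = P × e = 45.2 × 7 = 316.4 kip·in; bending f_b = M/S = 14.83 kip/in.
f_max = √(f_v² + f_b²) = √(2.825² + 14.83²) = 15.1 kip/in.
φr_n = 0.75 × 0.6 × 100 × (0.707 × 0.75) = 23.86 kip/in → adequate.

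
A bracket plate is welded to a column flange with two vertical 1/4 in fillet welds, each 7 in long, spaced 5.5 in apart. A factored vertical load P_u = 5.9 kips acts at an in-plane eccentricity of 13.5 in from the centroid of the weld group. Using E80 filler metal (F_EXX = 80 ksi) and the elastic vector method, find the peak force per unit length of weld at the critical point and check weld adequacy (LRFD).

f_max ≈ 2.46 kip/in; adequate

Total weld length L_w = 14 in. Treat welds as unit-width lines.
Polar moment about centroid: J = 2[d³/12 + d(b/2)²] = 2[7³/12 + 7×2.75²] = 163 in³.
Direct shear f_v = P/L_w = 5.9 / 14 = 0.4214 kip/in (vertical).
Torsion M = P·e = 5.9 × 13.5 = 79.65 kip·in.
Critical point at (x, y) = (2.75, 3.5) from centroid. f_tx = M·y/J = 1.71 kip/in; f_ty = M·x/J = 1.343 kip/in.
Resultant f_max = √[f_tx² + (f_v + f_ty)²] = √[1.71² + (0.4214 + 1.343)²] = 2.457 kip/in.
Capacity per unit length: φr_n = 0.75 × 0.6 × 80 × (0.707 × 0.25) = 6.363 kip/in.
2.457 ≤ 6.363 → adequate.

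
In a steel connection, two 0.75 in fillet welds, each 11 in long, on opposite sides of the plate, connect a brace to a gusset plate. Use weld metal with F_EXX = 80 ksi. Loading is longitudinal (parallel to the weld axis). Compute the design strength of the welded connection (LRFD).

φR_n ≈ 420 kip

Effective throat t_e = 0.707 × 0.75 = 0.5302 in.
Total length L = 22 in; A_we = 0.5302 × 22 = 11.67 in².
F_nw = 0.6 F_EXX = 0.6 × 80 = 48 ksi.
φR_n = 0.75 × 48 × 11.67 = 420 kip.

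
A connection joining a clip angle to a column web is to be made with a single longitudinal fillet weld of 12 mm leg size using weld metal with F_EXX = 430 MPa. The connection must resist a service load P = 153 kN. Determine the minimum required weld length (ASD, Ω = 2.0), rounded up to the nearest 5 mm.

Throat t_e = 0.707 × 12 = 8.484 mm.
r_n/Ω = (0.6 × 430 × 8.484) / 2.0 = 1094 N/mm = 1.094 kN/mm.
L_req = P / (r_n/Ω) = 153 / 1.094 = 139.8 mm total.
Round up → use L = 140 mm.

L = 140 mm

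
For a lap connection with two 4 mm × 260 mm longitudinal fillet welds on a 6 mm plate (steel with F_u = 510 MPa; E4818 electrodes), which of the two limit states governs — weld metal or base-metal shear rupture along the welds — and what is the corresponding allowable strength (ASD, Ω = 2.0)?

E48XX → F_EXX = 480 MPa.
t_e = 0.707 × 4 = 2.828 mm; L = 520 mm.
Weld metal: R_n/Ω = (1/2.0) × 0.6 × 480 × 2.828 × 520 × 10⁻³ = 211.8 kN.
Base metal (shear rupture): R_n/Ω = (1/2.0) × 0.6 × 510 × 6 × 520 × 10⁻³ = 477.4 kN.
Governing: weld metal.

R_n/Ω ≈ 212 kN (weld metal governs)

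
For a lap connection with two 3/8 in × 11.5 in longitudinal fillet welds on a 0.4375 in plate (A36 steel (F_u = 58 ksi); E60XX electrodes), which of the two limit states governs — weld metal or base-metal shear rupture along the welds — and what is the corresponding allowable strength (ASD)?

E60XX → F_EXX = 60 ksi.
t_e = 0.707 × 0.375 = 0.2651 in; L = 23 in.
Weld metal: R_n/Ω = (1/2.0) × 0.6 × 60 × 0.2651 × 23 = 109.8 kips.
Base metal (shear rupture): R_n/Ω = (1/2.0) × 0.6 × 58 × 0.4375 × 23 = 175.1 kips.
Governing: weld metal.

R_n/Ω ≈ 110 kips (weld metal governs)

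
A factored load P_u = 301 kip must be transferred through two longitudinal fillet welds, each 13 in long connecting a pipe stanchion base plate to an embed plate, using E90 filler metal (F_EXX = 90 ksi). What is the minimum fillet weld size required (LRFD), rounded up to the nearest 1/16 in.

w = 7/16 in

Total weld length L = 26 in.
Required throat t_e = P_u / (φ × 0.6 F_EXX × L) = 301 / (0.75 × 0.6 × 90 × 26) = 0.2858 in.
Required leg w = t_e / 0.707 = 0.4043 in → use 7/16 in.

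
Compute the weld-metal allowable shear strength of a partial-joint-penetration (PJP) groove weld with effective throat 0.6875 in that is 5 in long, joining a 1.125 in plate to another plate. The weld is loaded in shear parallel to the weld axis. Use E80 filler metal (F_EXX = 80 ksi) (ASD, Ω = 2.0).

R_n/Ω ≈ 82.5 kips

Effective throat (given) t_e = 0.6875 in.
A_we = 0.6875 × 5 = 3.438 in².
F_nw = 0.6 F_EXX = 48 ksi.
R_n/Ω = (48 × 3.438) / 2.0 = 82.5 kips.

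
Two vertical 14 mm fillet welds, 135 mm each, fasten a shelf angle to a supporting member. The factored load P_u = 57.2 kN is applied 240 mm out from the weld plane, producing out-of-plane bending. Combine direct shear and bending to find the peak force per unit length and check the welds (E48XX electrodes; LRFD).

f_max ≈ 2270 N/mm; NOT adequate

E48XX → F_EXX = 480 MPa.
L_w = 2 × 135 = 270 mm; section modulus (unit throat) S = 2 × L²/6 = 6075 mm².
Direct shear f_v = P/L_w = 57.2×10³/270 = 211.9 N/mm.
Moment M = P × e = 57.2×10³ × 240 = 13728000 N·mm; bending f_b = M/S = 2260 N/mm.
f_max = √(f_v² + f_b²) = √(211.9² + 2260²) = 2270 N/mm.
φr_n = 0.75 × 0.6 × 480 × (0.707 × 14) = 2138 N/mm → NOT adequate.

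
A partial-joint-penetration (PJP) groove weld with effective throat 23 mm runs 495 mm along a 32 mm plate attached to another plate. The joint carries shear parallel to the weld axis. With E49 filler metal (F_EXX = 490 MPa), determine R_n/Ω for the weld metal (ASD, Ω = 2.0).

R_n/Ω ≈ 1670 kN

Effective throat (given) t_e = 23 mm.
A_we = 23 × 495 = 11380 mm².
F_nw = 0.6 F_EXX = 294 MPa.
R_n/Ω = (294 × 11380) / 2.0 × 10⁻³ = 1674 kN.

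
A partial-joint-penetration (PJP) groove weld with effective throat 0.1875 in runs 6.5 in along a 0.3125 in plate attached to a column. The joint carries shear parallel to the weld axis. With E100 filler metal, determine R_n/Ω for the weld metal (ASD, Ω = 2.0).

R_n/Ω ≈ 36.6 kip

E100XX → F_EXX = 100 ksi.
Effective throat (given) t_e = 0.1875 in.
A_we = 0.1875 × 6.5 = 1.219 in².
F_nw = 0.6 F_EXX = 60 ksi.
R_n/Ω = (60 × 1.219) / 2.0 = 36.56 kip.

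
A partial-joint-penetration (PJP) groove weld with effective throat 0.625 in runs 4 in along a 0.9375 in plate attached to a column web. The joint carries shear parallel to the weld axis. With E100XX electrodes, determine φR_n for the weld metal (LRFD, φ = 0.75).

E100XX → F_EXX = 100 ksi.
Effective throat (given) t_e = 0.625 in.
A_we = 0.625 × 4 = 2.5 in².
F_nw = 0.6 F_EXX = 60 ksi.
φR_n = 0.75 × 60 × 2.5 = 112.5 kips.

φR_n ≈ 112 kips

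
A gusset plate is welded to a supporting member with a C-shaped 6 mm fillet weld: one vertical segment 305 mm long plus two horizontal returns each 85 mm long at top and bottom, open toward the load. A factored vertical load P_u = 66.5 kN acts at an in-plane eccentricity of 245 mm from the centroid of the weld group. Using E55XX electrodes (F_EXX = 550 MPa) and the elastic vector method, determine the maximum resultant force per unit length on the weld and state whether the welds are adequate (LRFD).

Total weld length L_w = 475 mm. Treat welds as unit-width lines.
Centroid: x̄ = 2×85×42.5 / 475 = 15.21 mm from the vertical weld.
Polar moment about centroid: J = I_x + I_y = [305³/12 + 2×85×152.5²] + [305×15.21² + 2(85³/12 + 85×27.29²)] = 6617000 mm³.
Direct shear f_v = P/L_w = 66.5×10³ / 475 = 140 N/mm (vertical).
Torsion M = P·e = 66.5×10³ × 245 = 16292000 N·mm.
Critical point at (x, y) = (69.79, 152.5) from centroid. f_tx = M·y/J = 375.5 N/mm; f_ty = M·x/J = 171.8 N/mm.
Resultant f_max = √[f_tx² + (f_v + f_ty)²] = √[375.5² + (140 + 171.8)²] = 488.1 N/mm.
Capacity per unit length: φr_n = 0.75 × 0.6 × 550 × (0.707 × 6) = 1050 N/mm.
488.1 ≤ 1050 → adequate.

f_max ≈ 488 N/mm; adequate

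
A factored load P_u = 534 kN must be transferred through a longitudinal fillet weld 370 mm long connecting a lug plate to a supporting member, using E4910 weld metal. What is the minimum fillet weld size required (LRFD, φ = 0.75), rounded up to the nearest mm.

w = 10 mm

E49XX → F_EXX = 490 MPa.
Total weld length L = 370 mm.
Required throat t_e = P_u / (φ × 0.6 F_EXX × L) = 534 / (0.75 × 0.6 × 490 × 370 × 10⁻³) = 6.545 mm.
Required leg w = t_e / 0.707 = 9.258 mm → use 10 mm.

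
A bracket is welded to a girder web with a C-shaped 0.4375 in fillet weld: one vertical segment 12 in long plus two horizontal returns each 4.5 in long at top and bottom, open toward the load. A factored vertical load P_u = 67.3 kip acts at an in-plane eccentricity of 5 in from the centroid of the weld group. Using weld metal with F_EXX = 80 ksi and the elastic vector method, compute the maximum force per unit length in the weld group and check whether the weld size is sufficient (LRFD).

Total weld length L_w = 21 in. Treat welds as unit-width lines.
Centroid: x̄ = 2×4.5×2.25 / 21 = 0.9643 in from the vertical weld.
Polar moment about centroid: J = I_x + I_y = [12³/12 + 2×4.5×6²] + [12×0.9643² + 2(4.5³/12 + 4.5×1.286²)] = 509.2 in³.
Direct shear f_v = P/L_w = 67.3 / 21 = 3.205 kip/in (vertical).
Torsion M = P·e = 67.3 × 5 = 336.5 kip·in.
Critical point at (x, y) = (3.536, 6) from centroid. f_tx = M·y/J = 3.965 kip/in; f_ty = M·x/J = 2.336 kip/in.
Resultant f_max = √[f_tx² + (f_v + f_ty)²] = √[3.965² + (3.205 + 2.336)²] = 6.814 kip/in.
Capacity per unit length: φr_n = 0.75 × 0.6 × 80 × (0.707 × 0.4375) = 11.14 kip/in.
6.814 ≤ 11.14 → adequate.

f_max ≈ 6.81 kip/in; adequate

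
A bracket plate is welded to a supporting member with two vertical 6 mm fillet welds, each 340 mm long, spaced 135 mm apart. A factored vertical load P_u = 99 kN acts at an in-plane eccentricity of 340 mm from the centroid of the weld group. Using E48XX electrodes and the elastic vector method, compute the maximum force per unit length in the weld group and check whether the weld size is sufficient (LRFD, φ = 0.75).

E48XX → F_EXX = 480 MPa.
Total weld length L_w = 680 mm. Treat welds as unit-width lines.
Polar moment about centroid: J = 2[d³/12 + d(b/2)²] = 2[340³/12 + 340×67.5²] = 9649000 mm³.
Direct shear f_v = P/L_w = 99×10³ / 680 = 145.6 N/mm (vertical).
Torsion M = P·e = 99×10³ × 340 = 33660000 N·mm.
Critical point at (x, y) = (67.5, 170) from centroid. f_tx = M·y/J = 593 N/mm; f_ty = M·x/J = 235.5 N/mm.
Resultant f_max = √[f_tx² + (f_v + f_ty)²] = √[593² + (145.6 + 235.5)²] = 704.9 N/mm.
Capacity per unit length: φr_n = 0.75 × 0.6 × 480 × (0.707 × 6) = 916.3 N/mm.
704.9 ≤ 916.3 → adequate.

f_max ≈ 705 N/mm; adequate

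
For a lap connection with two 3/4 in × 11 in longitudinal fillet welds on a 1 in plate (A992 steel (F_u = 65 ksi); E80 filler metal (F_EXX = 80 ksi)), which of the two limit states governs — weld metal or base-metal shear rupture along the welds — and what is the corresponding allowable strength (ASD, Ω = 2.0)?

t_e = 0.707 × 0.75 = 0.5302 in; L = 22 in.
Weld metal: R_n/Ω = (1/2.0) × 0.6 × 80 × 0.5302 × 22 = 280 kips.
Base metal (shear rupture): R_n/Ω = (1/2.0) × 0.6 × 65 × 1 × 22 = 429 kips.
Governing: weld metal.

R_n/Ω ≈ 280 kips (weld metal governs)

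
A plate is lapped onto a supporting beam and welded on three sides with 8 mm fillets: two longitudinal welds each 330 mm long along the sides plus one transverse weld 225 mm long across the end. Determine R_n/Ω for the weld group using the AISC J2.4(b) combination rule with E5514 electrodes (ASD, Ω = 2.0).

E55XX → F_EXX = 550 MPa.
t_e = 0.707 × 8 = 5.656 mm.
R_nwl = 0.6 × 550 × 5.656 × 660 × 10⁻³ = 1232 kN (longitudinal, 2 welds).
R_nwt = 0.6 × 550 × 5.656 × 225 × 10⁻³ = 420 kN (transverse, base value).
(i) R_nwl + R_nwt = 1652 kN; (ii) 0.85 R_nwl + 1.5 R_nwt = 1677 kN.
R_n = max = 1677 kN [governs: (ii)]; R_n/Ω = 838.5 kN.

R_n/Ω ≈ 839 kN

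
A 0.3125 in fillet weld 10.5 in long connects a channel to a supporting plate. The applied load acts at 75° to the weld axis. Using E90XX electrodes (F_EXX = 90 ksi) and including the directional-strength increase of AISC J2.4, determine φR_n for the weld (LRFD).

φR_n ≈ 139 kip

t_e = 0.707 × 0.3125 = 0.2209 in; A_we = 0.2209 × 10.5 = 2.32 in².
Directional factor: 1.0 + 0.5 sin^1.5(75°) = 1.475.
F_nw = 0.6 × 90 × 1.475 = 79.63 ksi.
φR_n = 0.75 × 79.63 × 2.32 = 138.6 kip.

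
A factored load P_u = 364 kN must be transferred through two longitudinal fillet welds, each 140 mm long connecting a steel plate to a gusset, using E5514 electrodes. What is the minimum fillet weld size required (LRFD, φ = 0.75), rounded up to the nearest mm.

E55XX → F_EXX = 550 MPa.
Total weld length L = 280 mm.
Required throat t_e = P_u / (φ × 0.6 F_EXX × L) = 364 / (0.75 × 0.6 × 550 × 280 × 10⁻³) = 5.253 mm.
Required leg w = t_e / 0.707 = 7.429 mm → use 8 mm.

w = 8 mm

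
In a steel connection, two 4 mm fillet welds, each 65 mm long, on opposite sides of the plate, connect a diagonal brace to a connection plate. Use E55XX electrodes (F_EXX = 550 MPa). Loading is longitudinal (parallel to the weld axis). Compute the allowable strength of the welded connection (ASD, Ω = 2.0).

R_n/Ω ≈ 60.7 kN

Effective throat t_e = 0.707 × 4 = 2.828 mm.
Total length L = 130 mm; A_we = 2.828 × 130 = 367.6 mm².
F_nw = 0.6 F_EXX = 0.6 × 550 = 330 MPa.
R_n = 330 × 367.6 × 10⁻³ = 121.3 kN; R_n/Ω = 121.3/2.0 = 60.66 kN.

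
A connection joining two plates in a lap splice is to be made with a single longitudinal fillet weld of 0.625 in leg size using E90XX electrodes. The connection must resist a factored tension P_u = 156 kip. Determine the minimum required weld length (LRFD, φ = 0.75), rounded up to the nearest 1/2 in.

E90XX → F_EXX = 90 ksi.
Throat t_e = 0.707 × 0.625 = 0.4419 in.
φr_n = 0.75 × 0.6 × 90 × 0.4419 = 17.9 kip/in.
L_req = P_u / φr_n = 156 / 17.9 = 8.717 in total.
Round up → use L = 9 in.

L = 9 in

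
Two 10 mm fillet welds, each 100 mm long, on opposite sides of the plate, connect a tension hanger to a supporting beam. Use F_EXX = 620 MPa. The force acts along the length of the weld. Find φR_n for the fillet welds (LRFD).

φR_n ≈ 395 kN

Effective throat t_e = 0.707 × 10 = 7.07 mm.
Total length L = 200 mm; A_we = 7.07 × 200 = 1414 mm².
F_nw = 0.6 F_EXX = 0.6 × 620 = 372 MPa.
φR_n = 0.75 × 372 × 1414 × 10⁻³ = 394.5 kN.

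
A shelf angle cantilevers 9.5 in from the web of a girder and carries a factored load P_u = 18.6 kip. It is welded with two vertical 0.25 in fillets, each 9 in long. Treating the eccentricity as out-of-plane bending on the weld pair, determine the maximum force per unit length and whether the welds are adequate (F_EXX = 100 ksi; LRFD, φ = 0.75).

L_w = 2 × 9 = 18 in; section modulus (unit throat) S = 2 × L²/6 = 27 in².
Direct shear f_v = P/L_w = 18.6/18 = 1.033 kip/in.
Moment M = P × e = 18.6 × 9.5 = 176.7 kip·in; bending f_b = M/S = 6.544 kip/in.
f_max = √(f_v² + f_b²) = √(1.033² + 6.544²) = 6.626 kip/in.
φr_n = 0.75 × 0.6 × 100 × (0.707 × 0.25) = 7.954 kip/in → adequate.

f_max ≈ 6.63 kip/in; adequate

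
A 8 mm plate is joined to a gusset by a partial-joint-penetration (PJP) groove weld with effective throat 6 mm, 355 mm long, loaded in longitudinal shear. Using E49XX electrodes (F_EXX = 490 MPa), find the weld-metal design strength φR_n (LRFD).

Effective throat (given) t_e = 6 mm.
A_we = 6 × 355 = 2130 mm².
F_nw = 0.6 F_EXX = 294 MPa.
φR_n = 0.75 × 294 × 2130 × 10⁻³ = 469.7 kN.

φR_n ≈ 470 kN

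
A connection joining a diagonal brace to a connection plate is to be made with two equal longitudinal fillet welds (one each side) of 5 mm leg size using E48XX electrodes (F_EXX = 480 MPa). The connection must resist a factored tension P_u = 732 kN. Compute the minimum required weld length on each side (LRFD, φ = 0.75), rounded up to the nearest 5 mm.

Throat t_e = 0.707 × 5 = 3.535 mm.
φr_n = 0.75 × 0.6 × 480 × 3.535 × 10⁻³ = 0.7636 kN/mm.
L_req = P_u / φr_n = 732 / 0.7636 = 958.7 mm total.
Per side: 958.7 / 2 = 479.3 mm.
Round up → use L = 480 mm on each side.

L = 480 mm on each side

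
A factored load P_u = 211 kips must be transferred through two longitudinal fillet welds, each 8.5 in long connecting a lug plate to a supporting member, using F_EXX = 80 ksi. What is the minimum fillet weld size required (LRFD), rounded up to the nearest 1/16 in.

w = 1/2 in

Total weld length L = 17 in.
Required throat t_e = P_u / (φ × 0.6 F_EXX × L) = 211 / (0.75 × 0.6 × 80 × 17) = 0.3448 in.
Required leg w = t_e / 0.707 = 0.4877 in → use 1/2 in.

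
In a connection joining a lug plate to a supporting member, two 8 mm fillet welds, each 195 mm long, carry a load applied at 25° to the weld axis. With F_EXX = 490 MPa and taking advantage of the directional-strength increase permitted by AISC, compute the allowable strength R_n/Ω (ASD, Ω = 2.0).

t_e = 0.707 × 8 = 5.656 mm; A_we = 5.656 × 390 = 2206 mm².
Directional factor: 1.0 + 0.5 sin^1.5(25°) = 1.137.
F_nw = 0.6 × 490 × 1.137 = 334.4 MPa.
R_n/Ω = (334.4 × 2206) / 2.0 × 10⁻³ = 368.8 kN.

R_n/Ω ≈ 369 kN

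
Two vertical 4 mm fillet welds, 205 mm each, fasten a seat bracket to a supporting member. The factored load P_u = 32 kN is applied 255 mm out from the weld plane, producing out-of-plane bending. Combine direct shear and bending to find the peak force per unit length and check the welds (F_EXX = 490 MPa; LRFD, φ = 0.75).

f_max ≈ 588 N/mm; adequate

L_w = 2 × 205 = 410 mm; section modulus (unit throat) S = 2 × L²/6 = 14010 mm².
Direct shear f_v = P/L_w = 32×10³/410 = 78.05 N/mm.
Moment M = P × e = 32×10³ × 255 = 8160000 N·mm; bending f_b = M/S = 582.5 N/mm.
f_max = √(f_v² + f_b²) = √(78.05² + 582.5²) = 587.7 N/mm.
φr_n = 0.75 × 0.6 × 490 × (0.707 × 4) = 623.6 N/mm → adequate.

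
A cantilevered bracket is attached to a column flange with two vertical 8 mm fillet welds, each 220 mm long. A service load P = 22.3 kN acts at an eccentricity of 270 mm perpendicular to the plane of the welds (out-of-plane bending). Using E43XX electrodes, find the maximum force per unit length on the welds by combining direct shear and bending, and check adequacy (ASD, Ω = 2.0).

E43XX → F_EXX = 430 MPa.
L_w = 2 × 220 = 440 mm; section modulus (unit throat) S = 2 × L²/6 = 16130 mm².
Direct shear f_v = P/L_w = 22.3×10³/440 = 50.68 N/mm.
Moment M = P × e = 22.3×10³ × 270 = 6021000 N·mm; bending f_b = M/S = 373.2 N/mm.
f_max = √(f_v² + f_b²) = √(50.68² + 373.2²) = 376.6 N/mm.
r_n/Ω = (1/2.0) × 0.6 × 430 × (0.707 × 8) = 729.6 N/mm → adequate.

f_max ≈ 377 N/mm; adequate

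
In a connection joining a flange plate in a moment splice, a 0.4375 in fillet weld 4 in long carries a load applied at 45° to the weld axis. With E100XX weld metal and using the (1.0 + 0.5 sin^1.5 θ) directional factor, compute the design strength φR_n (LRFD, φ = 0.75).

E100XX → F_EXX = 100 ksi.
t_e = 0.707 × 0.4375 = 0.3093 in; A_we = 0.3093 × 4 = 1.237 in².
Directional factor: 1.0 + 0.5 sin^1.5(45°) = 1.297.
F_nw = 0.6 × 100 × 1.297 = 77.84 ksi.
φR_n = 0.75 × 77.84 × 1.237 = 72.23 kip.

φR_n ≈ 72.2 kip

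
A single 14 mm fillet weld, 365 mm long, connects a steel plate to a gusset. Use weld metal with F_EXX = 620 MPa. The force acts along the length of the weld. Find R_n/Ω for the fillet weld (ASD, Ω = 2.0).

R_n/Ω ≈ 672 kN

Effective throat t_e = 0.707 × 14 = 9.898 mm.
Total length L = 365 mm; A_we = 9.898 × 365 = 3613 mm².
F_nw = 0.6 F_EXX = 0.6 × 620 = 372 MPa.
R_n = 372 × 3613 × 10⁻³ = 1344 kN; R_n/Ω = 1344/2.0 = 672 kN.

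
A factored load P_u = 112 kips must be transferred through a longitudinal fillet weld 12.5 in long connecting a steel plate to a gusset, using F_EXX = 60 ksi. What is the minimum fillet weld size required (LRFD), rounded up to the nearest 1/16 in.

w = 1/2 in

Total weld length L = 12.5 in.
Required throat t_e = P_u / (φ × 0.6 F_EXX × L) = 112 / (0.75 × 0.6 × 60 × 12.5) = 0.3319 in.
Required leg w = t_e / 0.707 = 0.4694 in → use 1/2 in.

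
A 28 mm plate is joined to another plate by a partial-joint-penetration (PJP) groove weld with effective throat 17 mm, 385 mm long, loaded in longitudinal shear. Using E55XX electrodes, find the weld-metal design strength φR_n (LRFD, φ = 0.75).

φR_n ≈ 1620 kN

E55XX → F_EXX = 550 MPa.
Effective throat (given) t_e = 17 mm.
A_we = 17 × 385 = 6545 mm².
F_nw = 0.6 F_EXX = 330 MPa.
φR_n = 0.75 × 330 × 6545 × 10⁻³ = 1620 kN.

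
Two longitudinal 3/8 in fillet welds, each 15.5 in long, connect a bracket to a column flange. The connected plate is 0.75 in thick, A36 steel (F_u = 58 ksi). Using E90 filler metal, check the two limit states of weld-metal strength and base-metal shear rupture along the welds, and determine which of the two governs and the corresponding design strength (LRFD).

φR_n ≈ 333 kips (weld metal governs)

E90XX → F_EXX = 90 ksi.
t_e = 0.707 × 0.375 = 0.2651 in; L = 31 in.
Weld metal: φR_n = 0.75 × 0.6 × 90 × 0.2651 × 31 = 332.9 kips.
Base metal (shear rupture): φR_n = 0.75 × 0.6 × 58 × 0.75 × 31 = 606.8 kips.
Governing: weld metal.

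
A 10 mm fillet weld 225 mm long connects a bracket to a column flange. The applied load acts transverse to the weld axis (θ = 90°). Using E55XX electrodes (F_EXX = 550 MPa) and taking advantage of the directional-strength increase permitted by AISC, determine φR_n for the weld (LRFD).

t_e = 0.707 × 10 = 7.07 mm; A_we = 7.07 × 225 = 1591 mm².
Directional factor: 1.0 + 0.5 sin^1.5(90°) = 1.5.
F_nw = 0.6 × 550 × 1.5 = 495 MPa.
φR_n = 0.75 × 495 × 1591 × 10⁻³ = 590.6 kN.

φR_n ≈ 591 kN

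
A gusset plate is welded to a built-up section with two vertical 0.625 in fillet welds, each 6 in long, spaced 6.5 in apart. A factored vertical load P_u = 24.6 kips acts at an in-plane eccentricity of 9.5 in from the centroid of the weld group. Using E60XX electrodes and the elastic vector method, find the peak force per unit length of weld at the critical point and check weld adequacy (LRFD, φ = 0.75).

f_max ≈ 7.98 kip/in; adequate

E60XX → F_EXX = 60 ksi.
Total weld length L_w = 12 in. Treat welds as unit-width lines.
Polar moment about centroid: J = 2[d³/12 + d(b/2)²] = 2[6³/12 + 6×3.25²] = 162.8 in³.
Direct shear f_v = P/L_w = 24.6 / 12 = 2.05 kip/in (vertical).
Torsion M = P·e = 24.6 × 9.5 = 233.7 kip·in.
Critical point at (x, y) = (3.25, 3) from centroid. f_tx = M·y/J = 4.308 kip/in; f_ty = M·x/J = 4.667 kip/in.
Resultant f_max = √[f_tx² + (f_v + f_ty)²] = √[4.308² + (2.05 + 4.667)²] = 7.98 kip/in.
Capacity per unit length: φr_n = 0.75 × 0.6 × 60 × (0.707 × 0.625) = 11.93 kip/in.
7.98 ≤ 11.93 → adequate.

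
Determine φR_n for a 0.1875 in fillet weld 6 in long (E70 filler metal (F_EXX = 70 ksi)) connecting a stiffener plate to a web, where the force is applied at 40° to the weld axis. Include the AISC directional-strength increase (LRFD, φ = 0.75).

φR_n ≈ 31.5 kip

t_e = 0.707 × 0.1875 = 0.1326 in; A_we = 0.1326 × 6 = 0.7954 in².
Directional factor: 1.0 + 0.5 sin^1.5(40°) = 1.258.
F_nw = 0.6 × 70 × 1.258 = 52.82 ksi.
φR_n = 0.75 × 52.82 × 0.7954 = 31.51 kip.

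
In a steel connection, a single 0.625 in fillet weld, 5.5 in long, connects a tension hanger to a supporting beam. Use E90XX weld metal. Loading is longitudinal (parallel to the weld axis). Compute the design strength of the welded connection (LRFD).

φR_n ≈ 98.4 kips

E90XX → F_EXX = 90 ksi.
Effective throat t_e = 0.707 × 0.625 = 0.4419 in.
Total length L = 5.5 in; A_we = 0.4419 × 5.5 = 2.43 in².
F_nw = 0.6 F_EXX = 0.6 × 90 = 54 ksi.
φR_n = 0.75 × 54 × 2.43 = 98.43 kips.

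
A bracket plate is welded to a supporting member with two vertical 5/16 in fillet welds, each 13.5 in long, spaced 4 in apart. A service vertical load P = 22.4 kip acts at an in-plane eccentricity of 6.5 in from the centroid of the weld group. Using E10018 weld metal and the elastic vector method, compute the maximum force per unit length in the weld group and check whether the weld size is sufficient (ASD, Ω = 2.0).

f_max ≈ 2.35 kip/in; adequate

E100XX → F_EXX = 100 ksi.
Total weld length L_w = 27 in. Treat welds as unit-width lines.
Polar moment about centroid: J = 2[d³/12 + d(b/2)²] = 2[13.5³/12 + 13.5×2²] = 518.1 in³.
Direct shear f_v = P/L_w = 22.4 / 27 = 0.8296 kip/in (vertical).
Torsion M = P·e = 22.4 × 6.5 = 145.6 kip·in.
Critical point at (x, y) = (2, 6.75) from centroid. f_tx = M·y/J = 1.897 kip/in; f_ty = M·x/J = 0.5621 kip/in.
Resultant f_max = √[f_tx² + (f_v + f_ty)²] = √[1.897² + (0.8296 + 0.5621)²] = 2.353 kip/in.
Capacity per unit length: r_n/Ω = (1/2.0) × 0.6 × 100 × (0.707 × 0.3125) = 6.628 kip/in.
2.353 ≤ 6.628 → adequate.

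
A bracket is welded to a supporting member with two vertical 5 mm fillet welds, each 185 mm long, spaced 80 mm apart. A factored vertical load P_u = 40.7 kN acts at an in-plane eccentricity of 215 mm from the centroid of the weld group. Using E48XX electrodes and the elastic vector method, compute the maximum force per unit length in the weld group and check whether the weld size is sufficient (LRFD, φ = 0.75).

E48XX → F_EXX = 480 MPa.
Total weld length L_w = 370 mm. Treat welds as unit-width lines.
Polar moment about centroid: J = 2[d³/12 + d(b/2)²] = 2[185³/12 + 185×40²] = 1647000 mm³.
Direct shear f_v = P/L_w = 40.7×10³ / 370 = 110 N/mm (vertical).
Torsion M = P·e = 40.7×10³ × 215 = 8750500 N·mm.
Critical point at (x, y) = (40, 92.5) from centroid. f_tx = M·y/J = 491.4 N/mm; f_ty = M·x/J = 212.5 N/mm.
Resultant f_max = √[f_tx² + (f_v + f_ty)²] = √[491.4² + (110 + 212.5)²] = 587.7 N/mm.
Capacity per unit length: φr_n = 0.75 × 0.6 × 480 × (0.707 × 5) = 763.6 N/mm.
587.7 ≤ 763.6 → adequate.

f_max ≈ 588 N/mm; adequate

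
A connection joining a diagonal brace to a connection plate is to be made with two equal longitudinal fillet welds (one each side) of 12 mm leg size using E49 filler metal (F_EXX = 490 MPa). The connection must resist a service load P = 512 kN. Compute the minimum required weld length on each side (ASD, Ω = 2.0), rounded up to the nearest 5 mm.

L = 210 mm on each side

Throat t_e = 0.707 × 12 = 8.484 mm.
r_n/Ω = (0.6 × 490 × 8.484) / 2.0 = 1247 N/mm = 1.247 kN/mm.
L_req = P / (r_n/Ω) = 512 / 1.247 = 410.5 mm total.
Per side: 410.5 / 2 = 205.3 mm.
Round up → use L = 210 mm on each side.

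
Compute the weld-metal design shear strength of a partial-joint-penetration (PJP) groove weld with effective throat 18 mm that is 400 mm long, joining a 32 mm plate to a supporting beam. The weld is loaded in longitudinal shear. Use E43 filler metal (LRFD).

φR_n ≈ 1390 kN

E43XX → F_EXX = 430 MPa.
Effective throat (given) t_e = 18 mm.
A_we = 18 × 400 = 7200 mm².
F_nw = 0.6 F_EXX = 258 MPa.
φR_n = 0.75 × 258 × 7200 × 10⁻³ = 1393 kN.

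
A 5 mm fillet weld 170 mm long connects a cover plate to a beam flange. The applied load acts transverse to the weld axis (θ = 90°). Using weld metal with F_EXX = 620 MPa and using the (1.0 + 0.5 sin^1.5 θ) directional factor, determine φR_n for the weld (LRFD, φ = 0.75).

t_e = 0.707 × 5 = 3.535 mm; A_we = 3.535 × 170 = 600.9 mm².
Directional factor: 1.0 + 0.5 sin^1.5(90°) = 1.5.
F_nw = 0.6 × 620 × 1.5 = 558 MPa.
φR_n = 0.75 × 558 × 600.9 × 10⁻³ = 251.5 kN.

φR_n ≈ 251 kN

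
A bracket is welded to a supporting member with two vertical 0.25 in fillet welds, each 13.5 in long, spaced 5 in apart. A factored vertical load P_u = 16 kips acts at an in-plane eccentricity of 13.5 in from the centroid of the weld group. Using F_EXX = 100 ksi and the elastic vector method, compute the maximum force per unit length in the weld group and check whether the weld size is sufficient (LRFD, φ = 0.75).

f_max ≈ 2.94 kip/in; adequate

Total weld length L_w = 27 in. Treat welds as unit-width lines.
Polar moment about centroid: J = 2[d³/12 + d(b/2)²] = 2[13.5³/12 + 13.5×2.5²] = 578.8 in³.
Direct shear f_v = P/L_w = 16 / 27 = 0.5926 kip/in (vertical).
Torsion M = P·e = 16 × 13.5 = 216 kip·in.
Critical point at (x, y) = (2.5, 6.75) from centroid. f_tx = M·y/J = 2.519 kip/in; f_ty = M·x/J = 0.9329 kip/in.
Resultant f_max = √[f_tx² + (f_v + f_ty)²] = √[2.519² + (0.5926 + 0.9329)²] = 2.945 kip/in.
Capacity per unit length: φr_n = 0.75 × 0.6 × 100 × (0.707 × 0.25) = 7.954 kip/in.
2.945 ≤ 7.954 → adequate.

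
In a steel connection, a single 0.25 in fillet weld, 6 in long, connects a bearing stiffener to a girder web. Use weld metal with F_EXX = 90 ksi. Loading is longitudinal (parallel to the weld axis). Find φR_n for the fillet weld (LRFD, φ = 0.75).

Effective throat t_e = 0.707 × 0.25 = 0.1767 in.
Total length L = 6 in; A_we = 0.1767 × 6 = 1.06 in².
F_nw = 0.6 F_EXX = 0.6 × 90 = 54 ksi.
φR_n = 0.75 × 54 × 1.06 = 42.95 kips.

φR_n ≈ 43 kips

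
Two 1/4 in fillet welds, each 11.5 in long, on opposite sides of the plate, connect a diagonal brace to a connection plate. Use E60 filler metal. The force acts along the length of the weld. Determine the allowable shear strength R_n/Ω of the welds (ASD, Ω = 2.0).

R_n/Ω ≈ 73.2 kip

E60XX → F_EXX = 60 ksi.
Effective throat t_e = 0.707 × 0.25 = 0.1767 in.
Total length L = 23 in; A_we = 0.1767 × 23 = 4.065 in².
F_nw = 0.6 F_EXX = 0.6 × 60 = 36 ksi.
R_n = 36 × 4.065 = 146.3 kip; R_n/Ω = 146.3/2.0 = 73.17 kip.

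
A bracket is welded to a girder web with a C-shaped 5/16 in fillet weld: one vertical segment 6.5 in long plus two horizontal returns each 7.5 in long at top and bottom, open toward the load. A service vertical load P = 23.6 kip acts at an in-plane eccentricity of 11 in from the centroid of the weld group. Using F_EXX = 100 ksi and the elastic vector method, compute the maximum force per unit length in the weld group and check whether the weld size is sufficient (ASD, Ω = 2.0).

Total weld length L_w = 21.5 in. Treat welds as unit-width lines.
Centroid: x̄ = 2×7.5×3.75 / 21.5 = 2.616 in from the vertical weld.
Polar moment about centroid: J = I_x + I_y = [6.5³/12 + 2×7.5×3.25²] + [6.5×2.616² + 2(7.5³/12 + 7.5×1.134²)] = 315.4 in³.
Direct shear f_v = P/L_w = 23.6 / 21.5 = 1.098 kip/in (vertical).
Torsion M = P·e = 23.6 × 11 = 259.6 kip·in.
Critical point at (x, y) = (4.884, 3.25) from centroid. f_tx = M·y/J = 2.675 kip/in; f_ty = M·x/J = 4.02 kip/in.
Resultant f_max = √[f_tx² + (f_v + f_ty)²] = √[2.675² + (1.098 + 4.02)²] = 5.774 kip/in.
Capacity per unit length: r_n/Ω = (1/2.0) × 0.6 × 100 × (0.707 × 0.3125) = 6.628 kip/in.
5.774 ≤ 6.628 → adequate.

f_max ≈ 5.77 kip/in; adequate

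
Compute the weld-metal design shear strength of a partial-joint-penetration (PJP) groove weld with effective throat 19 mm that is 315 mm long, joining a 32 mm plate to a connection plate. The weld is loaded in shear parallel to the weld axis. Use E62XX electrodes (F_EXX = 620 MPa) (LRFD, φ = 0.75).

Effective throat (given) t_e = 19 mm.
A_we = 19 × 315 = 5985 mm².
F_nw = 0.6 F_EXX = 372 MPa.
φR_n = 0.75 × 372 × 5985 × 10⁻³ = 1670 kN.

φR_n ≈ 1670 kN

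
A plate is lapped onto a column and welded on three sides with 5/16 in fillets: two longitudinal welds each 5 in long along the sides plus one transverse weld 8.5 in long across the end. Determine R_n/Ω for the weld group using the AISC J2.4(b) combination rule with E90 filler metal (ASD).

R_n/Ω ≈ 127 kip

E90XX → F_EXX = 90 ksi.
t_e = 0.707 × 0.3125 = 0.2209 in.
R_nwl = 0.6 × 90 × 0.2209 × 10 = 119.3 kip (longitudinal, 2 welds).
R_nwt = 0.6 × 90 × 0.2209 × 8.5 = 101.4 kip (transverse, base value).
(i) R_nwl + R_nwt = 220.7 kip; (ii) 0.85 R_nwl + 1.5 R_nwt = 253.5 kip.
R_n = max = 253.5 kip [governs: (ii)]; R_n/Ω = 126.8 kip.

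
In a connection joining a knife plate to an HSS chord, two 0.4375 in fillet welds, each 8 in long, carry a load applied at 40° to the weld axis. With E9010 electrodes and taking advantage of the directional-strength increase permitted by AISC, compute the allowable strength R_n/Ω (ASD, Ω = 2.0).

E90XX → F_EXX = 90 ksi.
t_e = 0.707 × 0.4375 = 0.3093 in; A_we = 0.3093 × 16 = 4.949 in².
Directional factor: 1.0 + 0.5 sin^1.5(40°) = 1.258.
F_nw = 0.6 × 90 × 1.258 = 67.91 ksi.
R_n/Ω = (67.91 × 4.949) / 2.0 = 168.1 kip.

R_n/Ω ≈ 168 kip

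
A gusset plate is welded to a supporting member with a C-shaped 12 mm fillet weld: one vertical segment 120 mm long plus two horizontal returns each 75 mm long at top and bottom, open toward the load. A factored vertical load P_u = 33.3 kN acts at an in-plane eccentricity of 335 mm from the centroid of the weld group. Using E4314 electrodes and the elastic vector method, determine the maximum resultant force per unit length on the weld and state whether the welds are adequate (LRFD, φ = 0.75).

E43XX → F_EXX = 430 MPa.
Total weld length L_w = 270 mm. Treat welds as unit-width lines.
Centroid: x̄ = 2×75×37.5 / 270 = 20.83 mm from the vertical weld.
Polar moment about centroid: J = I_x + I_y = [120³/12 + 2×75×60²] + [120×20.83² + 2(75³/12 + 75×16.67²)] = 848100 mm³.
Direct shear f_v = P/L_w = 33.3×10³ / 270 = 123.3 N/mm (vertical).
Torsion M = P·e = 33.3×10³ × 335 = 11156000 N·mm.
Critical point at (x, y) = (54.17, 60) from centroid. f_tx = M·y/J = 789.2 N/mm; f_ty = M·x/J = 712.5 N/mm.
Resultant f_max = √[f_tx² + (f_v + f_ty)²] = √[789.2² + (123.3 + 712.5)²] = 1150 N/mm.
Capacity per unit length: φr_n = 0.75 × 0.6 × 430 × (0.707 × 12) = 1642 N/mm.
1150 ≤ 1642 → adequate.

f_max ≈ 1150 N/mm; adequate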